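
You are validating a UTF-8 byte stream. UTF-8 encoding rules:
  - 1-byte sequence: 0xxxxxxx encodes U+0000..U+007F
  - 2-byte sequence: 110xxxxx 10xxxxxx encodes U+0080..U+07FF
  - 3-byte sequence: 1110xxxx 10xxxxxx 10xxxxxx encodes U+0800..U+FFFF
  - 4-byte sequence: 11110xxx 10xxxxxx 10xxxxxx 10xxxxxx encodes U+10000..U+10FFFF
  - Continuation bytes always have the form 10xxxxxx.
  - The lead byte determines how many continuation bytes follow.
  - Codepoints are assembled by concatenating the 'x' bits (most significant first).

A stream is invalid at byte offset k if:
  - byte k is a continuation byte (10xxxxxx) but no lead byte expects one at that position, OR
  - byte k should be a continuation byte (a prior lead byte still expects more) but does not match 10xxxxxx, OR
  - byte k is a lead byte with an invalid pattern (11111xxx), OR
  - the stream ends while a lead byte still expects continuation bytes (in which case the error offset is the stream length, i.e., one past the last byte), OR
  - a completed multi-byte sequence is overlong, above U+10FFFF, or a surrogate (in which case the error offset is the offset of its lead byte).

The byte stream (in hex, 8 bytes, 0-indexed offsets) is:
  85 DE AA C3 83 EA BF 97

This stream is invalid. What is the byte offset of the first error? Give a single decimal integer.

Answer: 0

Derivation:
Byte[0]=85: INVALID lead byte (not 0xxx/110x/1110/11110)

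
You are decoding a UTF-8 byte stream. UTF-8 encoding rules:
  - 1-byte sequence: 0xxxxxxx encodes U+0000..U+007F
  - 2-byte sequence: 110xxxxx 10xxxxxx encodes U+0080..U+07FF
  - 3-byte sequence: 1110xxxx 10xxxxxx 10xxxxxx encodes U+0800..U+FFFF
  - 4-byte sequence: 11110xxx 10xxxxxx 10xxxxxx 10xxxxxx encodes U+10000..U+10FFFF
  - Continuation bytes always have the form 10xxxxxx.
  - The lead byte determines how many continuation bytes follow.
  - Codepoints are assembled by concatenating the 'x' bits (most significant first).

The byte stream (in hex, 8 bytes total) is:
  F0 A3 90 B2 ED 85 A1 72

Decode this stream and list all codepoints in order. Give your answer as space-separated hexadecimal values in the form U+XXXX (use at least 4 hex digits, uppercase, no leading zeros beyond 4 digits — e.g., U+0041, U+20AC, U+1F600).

Answer: U+23432 U+D161 U+0072

Derivation:
Byte[0]=F0: 4-byte lead, need 3 cont bytes. acc=0x0
Byte[1]=A3: continuation. acc=(acc<<6)|0x23=0x23
Byte[2]=90: continuation. acc=(acc<<6)|0x10=0x8D0
Byte[3]=B2: continuation. acc=(acc<<6)|0x32=0x23432
Completed: cp=U+23432 (starts at byte 0)
Byte[4]=ED: 3-byte lead, need 2 cont bytes. acc=0xD
Byte[5]=85: continuation. acc=(acc<<6)|0x05=0x345
Byte[6]=A1: continuation. acc=(acc<<6)|0x21=0xD161
Completed: cp=U+D161 (starts at byte 4)
Byte[7]=72: 1-byte ASCII. cp=U+0072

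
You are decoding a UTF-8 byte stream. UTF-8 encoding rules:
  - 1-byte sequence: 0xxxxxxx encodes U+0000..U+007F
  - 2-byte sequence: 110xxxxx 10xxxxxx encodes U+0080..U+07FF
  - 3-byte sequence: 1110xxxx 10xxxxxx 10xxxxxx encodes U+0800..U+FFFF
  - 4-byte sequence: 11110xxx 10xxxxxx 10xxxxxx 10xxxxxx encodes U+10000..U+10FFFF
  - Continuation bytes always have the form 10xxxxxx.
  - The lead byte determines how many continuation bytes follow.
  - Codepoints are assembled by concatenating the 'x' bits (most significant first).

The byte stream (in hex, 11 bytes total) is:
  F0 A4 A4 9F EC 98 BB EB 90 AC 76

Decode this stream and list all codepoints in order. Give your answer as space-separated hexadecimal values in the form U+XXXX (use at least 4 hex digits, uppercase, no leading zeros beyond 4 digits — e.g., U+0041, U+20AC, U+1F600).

Answer: U+2491F U+C63B U+B42C U+0076

Derivation:
Byte[0]=F0: 4-byte lead, need 3 cont bytes. acc=0x0
Byte[1]=A4: continuation. acc=(acc<<6)|0x24=0x24
Byte[2]=A4: continuation. acc=(acc<<6)|0x24=0x924
Byte[3]=9F: continuation. acc=(acc<<6)|0x1F=0x2491F
Completed: cp=U+2491F (starts at byte 0)
Byte[4]=EC: 3-byte lead, need 2 cont bytes. acc=0xC
Byte[5]=98: continuation. acc=(acc<<6)|0x18=0x318
Byte[6]=BB: continuation. acc=(acc<<6)|0x3B=0xC63B
Completed: cp=U+C63B (starts at byte 4)
Byte[7]=EB: 3-byte lead, need 2 cont bytes. acc=0xB
Byte[8]=90: continuation. acc=(acc<<6)|0x10=0x2D0
Byte[9]=AC: continuation. acc=(acc<<6)|0x2C=0xB42C
Completed: cp=U+B42C (starts at byte 7)
Byte[10]=76: 1-byte ASCII. cp=U+0076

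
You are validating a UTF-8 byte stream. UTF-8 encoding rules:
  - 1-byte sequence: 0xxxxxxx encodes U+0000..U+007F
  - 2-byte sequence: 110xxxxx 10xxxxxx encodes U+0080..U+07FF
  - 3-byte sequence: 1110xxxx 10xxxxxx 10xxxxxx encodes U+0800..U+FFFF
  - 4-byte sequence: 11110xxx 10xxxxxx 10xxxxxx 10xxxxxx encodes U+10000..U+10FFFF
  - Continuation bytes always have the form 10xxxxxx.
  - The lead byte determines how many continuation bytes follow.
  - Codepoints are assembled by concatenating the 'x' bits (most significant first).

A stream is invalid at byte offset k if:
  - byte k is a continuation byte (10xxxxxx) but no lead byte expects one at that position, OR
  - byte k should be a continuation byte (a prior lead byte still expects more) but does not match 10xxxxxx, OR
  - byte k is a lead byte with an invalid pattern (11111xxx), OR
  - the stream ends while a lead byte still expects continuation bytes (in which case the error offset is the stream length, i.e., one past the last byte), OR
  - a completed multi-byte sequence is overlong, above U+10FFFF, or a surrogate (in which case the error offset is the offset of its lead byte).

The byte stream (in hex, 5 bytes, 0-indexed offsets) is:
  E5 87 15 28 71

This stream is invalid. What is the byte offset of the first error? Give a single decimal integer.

Byte[0]=E5: 3-byte lead, need 2 cont bytes. acc=0x5
Byte[1]=87: continuation. acc=(acc<<6)|0x07=0x147
Byte[2]=15: expected 10xxxxxx continuation. INVALID

Answer: 2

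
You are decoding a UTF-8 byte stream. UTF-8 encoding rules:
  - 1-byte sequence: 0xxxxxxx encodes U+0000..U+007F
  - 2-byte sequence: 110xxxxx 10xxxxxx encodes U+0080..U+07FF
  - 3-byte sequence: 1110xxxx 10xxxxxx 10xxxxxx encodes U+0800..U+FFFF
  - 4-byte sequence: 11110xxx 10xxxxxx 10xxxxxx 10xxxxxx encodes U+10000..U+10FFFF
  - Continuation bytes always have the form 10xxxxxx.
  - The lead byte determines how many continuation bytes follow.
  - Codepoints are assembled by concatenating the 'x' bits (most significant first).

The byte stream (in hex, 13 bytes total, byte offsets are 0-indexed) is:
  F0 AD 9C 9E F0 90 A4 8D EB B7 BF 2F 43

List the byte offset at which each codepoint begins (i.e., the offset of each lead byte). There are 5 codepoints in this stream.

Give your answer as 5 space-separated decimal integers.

Answer: 0 4 8 11 12

Derivation:
Byte[0]=F0: 4-byte lead, need 3 cont bytes. acc=0x0
Byte[1]=AD: continuation. acc=(acc<<6)|0x2D=0x2D
Byte[2]=9C: continuation. acc=(acc<<6)|0x1C=0xB5C
Byte[3]=9E: continuation. acc=(acc<<6)|0x1E=0x2D71E
Completed: cp=U+2D71E (starts at byte 0)
Byte[4]=F0: 4-byte lead, need 3 cont bytes. acc=0x0
Byte[5]=90: continuation. acc=(acc<<6)|0x10=0x10
Byte[6]=A4: continuation. acc=(acc<<6)|0x24=0x424
Byte[7]=8D: continuation. acc=(acc<<6)|0x0D=0x1090D
Completed: cp=U+1090D (starts at byte 4)
Byte[8]=EB: 3-byte lead, need 2 cont bytes. acc=0xB
Byte[9]=B7: continuation. acc=(acc<<6)|0x37=0x2F7
Byte[10]=BF: continuation. acc=(acc<<6)|0x3F=0xBDFF
Completed: cp=U+BDFF (starts at byte 8)
Byte[11]=2F: 1-byte ASCII. cp=U+002F
Byte[12]=43: 1-byte ASCII. cp=U+0043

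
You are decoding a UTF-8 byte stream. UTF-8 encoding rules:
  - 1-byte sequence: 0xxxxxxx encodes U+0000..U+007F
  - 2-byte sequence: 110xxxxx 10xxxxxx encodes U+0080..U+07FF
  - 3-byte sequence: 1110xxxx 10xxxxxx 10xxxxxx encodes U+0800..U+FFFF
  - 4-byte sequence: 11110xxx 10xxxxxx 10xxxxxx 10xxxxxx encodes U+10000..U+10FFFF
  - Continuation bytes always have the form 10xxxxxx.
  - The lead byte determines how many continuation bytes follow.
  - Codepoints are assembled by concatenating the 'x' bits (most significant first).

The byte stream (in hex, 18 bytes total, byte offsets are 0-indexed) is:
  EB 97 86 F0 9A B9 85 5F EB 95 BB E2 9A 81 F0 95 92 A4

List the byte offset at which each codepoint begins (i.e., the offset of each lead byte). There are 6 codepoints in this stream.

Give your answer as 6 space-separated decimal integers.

Byte[0]=EB: 3-byte lead, need 2 cont bytes. acc=0xB
Byte[1]=97: continuation. acc=(acc<<6)|0x17=0x2D7
Byte[2]=86: continuation. acc=(acc<<6)|0x06=0xB5C6
Completed: cp=U+B5C6 (starts at byte 0)
Byte[3]=F0: 4-byte lead, need 3 cont bytes. acc=0x0
Byte[4]=9A: continuation. acc=(acc<<6)|0x1A=0x1A
Byte[5]=B9: continuation. acc=(acc<<6)|0x39=0x6B9
Byte[6]=85: continuation. acc=(acc<<6)|0x05=0x1AE45
Completed: cp=U+1AE45 (starts at byte 3)
Byte[7]=5F: 1-byte ASCII. cp=U+005F
Byte[8]=EB: 3-byte lead, need 2 cont bytes. acc=0xB
Byte[9]=95: continuation. acc=(acc<<6)|0x15=0x2D5
Byte[10]=BB: continuation. acc=(acc<<6)|0x3B=0xB57B
Completed: cp=U+B57B (starts at byte 8)
Byte[11]=E2: 3-byte lead, need 2 cont bytes. acc=0x2
Byte[12]=9A: continuation. acc=(acc<<6)|0x1A=0x9A
Byte[13]=81: continuation. acc=(acc<<6)|0x01=0x2681
Completed: cp=U+2681 (starts at byte 11)
Byte[14]=F0: 4-byte lead, need 3 cont bytes. acc=0x0
Byte[15]=95: continuation. acc=(acc<<6)|0x15=0x15
Byte[16]=92: continuation. acc=(acc<<6)|0x12=0x552
Byte[17]=A4: continuation. acc=(acc<<6)|0x24=0x154A4
Completed: cp=U+154A4 (starts at byte 14)

Answer: 0 3 7 8 11 14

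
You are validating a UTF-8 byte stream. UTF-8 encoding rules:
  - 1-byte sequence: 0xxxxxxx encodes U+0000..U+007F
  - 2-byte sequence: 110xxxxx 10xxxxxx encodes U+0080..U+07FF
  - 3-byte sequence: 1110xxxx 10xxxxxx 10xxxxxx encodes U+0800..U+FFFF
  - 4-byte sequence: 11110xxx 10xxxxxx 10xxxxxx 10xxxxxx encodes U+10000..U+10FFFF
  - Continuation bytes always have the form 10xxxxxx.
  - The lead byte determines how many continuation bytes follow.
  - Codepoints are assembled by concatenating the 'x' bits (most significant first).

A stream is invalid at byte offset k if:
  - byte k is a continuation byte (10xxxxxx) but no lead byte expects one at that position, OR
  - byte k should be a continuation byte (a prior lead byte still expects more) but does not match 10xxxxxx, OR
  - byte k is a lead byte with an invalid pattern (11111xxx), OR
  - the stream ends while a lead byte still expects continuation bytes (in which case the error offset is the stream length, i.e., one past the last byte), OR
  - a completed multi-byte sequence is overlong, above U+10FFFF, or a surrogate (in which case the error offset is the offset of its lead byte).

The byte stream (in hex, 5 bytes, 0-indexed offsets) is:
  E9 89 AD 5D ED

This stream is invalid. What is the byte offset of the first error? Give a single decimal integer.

Byte[0]=E9: 3-byte lead, need 2 cont bytes. acc=0x9
Byte[1]=89: continuation. acc=(acc<<6)|0x09=0x249
Byte[2]=AD: continuation. acc=(acc<<6)|0x2D=0x926D
Completed: cp=U+926D (starts at byte 0)
Byte[3]=5D: 1-byte ASCII. cp=U+005D
Byte[4]=ED: 3-byte lead, need 2 cont bytes. acc=0xD
Byte[5]: stream ended, expected continuation. INVALID

Answer: 5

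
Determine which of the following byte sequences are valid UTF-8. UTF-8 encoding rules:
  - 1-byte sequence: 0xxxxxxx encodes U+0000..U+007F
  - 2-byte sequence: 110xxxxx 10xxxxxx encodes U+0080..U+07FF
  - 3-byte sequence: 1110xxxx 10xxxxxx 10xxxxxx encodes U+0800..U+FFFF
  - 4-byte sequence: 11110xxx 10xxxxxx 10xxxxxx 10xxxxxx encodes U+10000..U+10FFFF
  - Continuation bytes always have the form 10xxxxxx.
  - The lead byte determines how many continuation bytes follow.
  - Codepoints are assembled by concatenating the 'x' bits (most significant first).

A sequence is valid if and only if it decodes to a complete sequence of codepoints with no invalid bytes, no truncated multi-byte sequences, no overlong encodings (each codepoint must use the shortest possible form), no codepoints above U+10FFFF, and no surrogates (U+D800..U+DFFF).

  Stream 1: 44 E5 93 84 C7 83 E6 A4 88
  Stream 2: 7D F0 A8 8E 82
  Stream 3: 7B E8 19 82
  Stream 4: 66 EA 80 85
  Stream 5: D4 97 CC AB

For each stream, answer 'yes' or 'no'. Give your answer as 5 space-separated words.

Stream 1: decodes cleanly. VALID
Stream 2: decodes cleanly. VALID
Stream 3: error at byte offset 2. INVALID
Stream 4: decodes cleanly. VALID
Stream 5: decodes cleanly. VALID

Answer: yes yes no yes yes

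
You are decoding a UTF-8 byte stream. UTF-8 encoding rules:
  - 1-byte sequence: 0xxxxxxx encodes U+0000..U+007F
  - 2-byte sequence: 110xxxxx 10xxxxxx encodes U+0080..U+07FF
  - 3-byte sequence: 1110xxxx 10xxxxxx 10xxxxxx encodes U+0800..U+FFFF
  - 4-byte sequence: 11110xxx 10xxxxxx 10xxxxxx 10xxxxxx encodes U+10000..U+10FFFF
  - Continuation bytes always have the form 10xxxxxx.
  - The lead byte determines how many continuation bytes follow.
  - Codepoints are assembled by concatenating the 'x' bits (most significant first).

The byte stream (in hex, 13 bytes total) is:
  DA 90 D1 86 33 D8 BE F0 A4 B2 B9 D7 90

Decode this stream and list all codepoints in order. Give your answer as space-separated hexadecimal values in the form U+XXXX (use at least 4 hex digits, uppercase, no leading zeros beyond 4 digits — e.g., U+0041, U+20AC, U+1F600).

Byte[0]=DA: 2-byte lead, need 1 cont bytes. acc=0x1A
Byte[1]=90: continuation. acc=(acc<<6)|0x10=0x690
Completed: cp=U+0690 (starts at byte 0)
Byte[2]=D1: 2-byte lead, need 1 cont bytes. acc=0x11
Byte[3]=86: continuation. acc=(acc<<6)|0x06=0x446
Completed: cp=U+0446 (starts at byte 2)
Byte[4]=33: 1-byte ASCII. cp=U+0033
Byte[5]=D8: 2-byte lead, need 1 cont bytes. acc=0x18
Byte[6]=BE: continuation. acc=(acc<<6)|0x3E=0x63E
Completed: cp=U+063E (starts at byte 5)
Byte[7]=F0: 4-byte lead, need 3 cont bytes. acc=0x0
Byte[8]=A4: continuation. acc=(acc<<6)|0x24=0x24
Byte[9]=B2: continuation. acc=(acc<<6)|0x32=0x932
Byte[10]=B9: continuation. acc=(acc<<6)|0x39=0x24CB9
Completed: cp=U+24CB9 (starts at byte 7)
Byte[11]=D7: 2-byte lead, need 1 cont bytes. acc=0x17
Byte[12]=90: continuation. acc=(acc<<6)|0x10=0x5D0
Completed: cp=U+05D0 (starts at byte 11)

Answer: U+0690 U+0446 U+0033 U+063E U+24CB9 U+05D0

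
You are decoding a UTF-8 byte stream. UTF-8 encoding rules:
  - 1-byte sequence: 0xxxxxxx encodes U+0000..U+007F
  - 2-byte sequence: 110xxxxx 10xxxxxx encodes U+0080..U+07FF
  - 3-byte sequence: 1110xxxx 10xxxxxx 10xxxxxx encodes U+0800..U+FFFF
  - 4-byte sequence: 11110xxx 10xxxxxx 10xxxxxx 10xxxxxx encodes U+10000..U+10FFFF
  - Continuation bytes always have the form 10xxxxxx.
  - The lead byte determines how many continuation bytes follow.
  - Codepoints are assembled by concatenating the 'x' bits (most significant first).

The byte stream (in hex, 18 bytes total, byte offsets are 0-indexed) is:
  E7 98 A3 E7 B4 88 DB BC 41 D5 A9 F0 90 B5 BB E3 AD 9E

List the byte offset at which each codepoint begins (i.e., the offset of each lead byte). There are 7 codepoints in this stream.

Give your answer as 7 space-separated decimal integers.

Byte[0]=E7: 3-byte lead, need 2 cont bytes. acc=0x7
Byte[1]=98: continuation. acc=(acc<<6)|0x18=0x1D8
Byte[2]=A3: continuation. acc=(acc<<6)|0x23=0x7623
Completed: cp=U+7623 (starts at byte 0)
Byte[3]=E7: 3-byte lead, need 2 cont bytes. acc=0x7
Byte[4]=B4: continuation. acc=(acc<<6)|0x34=0x1F4
Byte[5]=88: continuation. acc=(acc<<6)|0x08=0x7D08
Completed: cp=U+7D08 (starts at byte 3)
Byte[6]=DB: 2-byte lead, need 1 cont bytes. acc=0x1B
Byte[7]=BC: continuation. acc=(acc<<6)|0x3C=0x6FC
Completed: cp=U+06FC (starts at byte 6)
Byte[8]=41: 1-byte ASCII. cp=U+0041
Byte[9]=D5: 2-byte lead, need 1 cont bytes. acc=0x15
Byte[10]=A9: continuation. acc=(acc<<6)|0x29=0x569
Completed: cp=U+0569 (starts at byte 9)
Byte[11]=F0: 4-byte lead, need 3 cont bytes. acc=0x0
Byte[12]=90: continuation. acc=(acc<<6)|0x10=0x10
Byte[13]=B5: continuation. acc=(acc<<6)|0x35=0x435
Byte[14]=BB: continuation. acc=(acc<<6)|0x3B=0x10D7B
Completed: cp=U+10D7B (starts at byte 11)
Byte[15]=E3: 3-byte lead, need 2 cont bytes. acc=0x3
Byte[16]=AD: continuation. acc=(acc<<6)|0x2D=0xED
Byte[17]=9E: continuation. acc=(acc<<6)|0x1E=0x3B5E
Completed: cp=U+3B5E (starts at byte 15)

Answer: 0 3 6 8 9 11 15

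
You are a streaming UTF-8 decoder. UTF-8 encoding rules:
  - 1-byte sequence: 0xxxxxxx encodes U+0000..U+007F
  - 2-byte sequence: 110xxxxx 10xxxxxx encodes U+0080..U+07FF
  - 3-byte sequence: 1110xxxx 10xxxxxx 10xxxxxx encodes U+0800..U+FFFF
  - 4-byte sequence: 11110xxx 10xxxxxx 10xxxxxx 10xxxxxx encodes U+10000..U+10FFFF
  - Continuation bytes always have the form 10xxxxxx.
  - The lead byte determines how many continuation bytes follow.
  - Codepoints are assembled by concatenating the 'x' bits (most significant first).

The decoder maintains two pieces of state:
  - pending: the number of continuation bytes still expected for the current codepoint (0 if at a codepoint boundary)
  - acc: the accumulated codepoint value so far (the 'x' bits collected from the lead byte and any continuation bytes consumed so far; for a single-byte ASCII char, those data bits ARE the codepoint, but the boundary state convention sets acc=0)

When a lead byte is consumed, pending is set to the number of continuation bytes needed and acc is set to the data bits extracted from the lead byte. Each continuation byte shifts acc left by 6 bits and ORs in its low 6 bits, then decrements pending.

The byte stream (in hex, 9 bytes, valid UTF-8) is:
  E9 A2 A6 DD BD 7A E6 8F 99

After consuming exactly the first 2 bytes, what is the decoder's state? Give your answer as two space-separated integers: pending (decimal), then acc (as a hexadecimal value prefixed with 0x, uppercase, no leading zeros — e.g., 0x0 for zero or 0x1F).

Byte[0]=E9: 3-byte lead. pending=2, acc=0x9
Byte[1]=A2: continuation. acc=(acc<<6)|0x22=0x262, pending=1

Answer: 1 0x262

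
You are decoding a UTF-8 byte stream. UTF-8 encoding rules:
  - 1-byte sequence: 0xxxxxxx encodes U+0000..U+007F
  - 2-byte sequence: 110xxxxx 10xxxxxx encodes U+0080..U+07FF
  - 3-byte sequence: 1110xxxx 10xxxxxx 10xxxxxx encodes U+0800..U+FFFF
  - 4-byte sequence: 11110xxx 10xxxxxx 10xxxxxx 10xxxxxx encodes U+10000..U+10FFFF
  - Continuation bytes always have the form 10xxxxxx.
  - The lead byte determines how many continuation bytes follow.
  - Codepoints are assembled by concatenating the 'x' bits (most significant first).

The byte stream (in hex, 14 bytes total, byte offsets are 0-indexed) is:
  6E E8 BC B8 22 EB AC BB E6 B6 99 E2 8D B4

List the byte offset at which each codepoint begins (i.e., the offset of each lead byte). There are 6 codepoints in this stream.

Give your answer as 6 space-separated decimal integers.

Answer: 0 1 4 5 8 11

Derivation:
Byte[0]=6E: 1-byte ASCII. cp=U+006E
Byte[1]=E8: 3-byte lead, need 2 cont bytes. acc=0x8
Byte[2]=BC: continuation. acc=(acc<<6)|0x3C=0x23C
Byte[3]=B8: continuation. acc=(acc<<6)|0x38=0x8F38
Completed: cp=U+8F38 (starts at byte 1)
Byte[4]=22: 1-byte ASCII. cp=U+0022
Byte[5]=EB: 3-byte lead, need 2 cont bytes. acc=0xB
Byte[6]=AC: continuation. acc=(acc<<6)|0x2C=0x2EC
Byte[7]=BB: continuation. acc=(acc<<6)|0x3B=0xBB3B
Completed: cp=U+BB3B (starts at byte 5)
Byte[8]=E6: 3-byte lead, need 2 cont bytes. acc=0x6
Byte[9]=B6: continuation. acc=(acc<<6)|0x36=0x1B6
Byte[10]=99: continuation. acc=(acc<<6)|0x19=0x6D99
Completed: cp=U+6D99 (starts at byte 8)
Byte[11]=E2: 3-byte lead, need 2 cont bytes. acc=0x2
Byte[12]=8D: continuation. acc=(acc<<6)|0x0D=0x8D
Byte[13]=B4: continuation. acc=(acc<<6)|0x34=0x2374
Completed: cp=U+2374 (starts at byte 11)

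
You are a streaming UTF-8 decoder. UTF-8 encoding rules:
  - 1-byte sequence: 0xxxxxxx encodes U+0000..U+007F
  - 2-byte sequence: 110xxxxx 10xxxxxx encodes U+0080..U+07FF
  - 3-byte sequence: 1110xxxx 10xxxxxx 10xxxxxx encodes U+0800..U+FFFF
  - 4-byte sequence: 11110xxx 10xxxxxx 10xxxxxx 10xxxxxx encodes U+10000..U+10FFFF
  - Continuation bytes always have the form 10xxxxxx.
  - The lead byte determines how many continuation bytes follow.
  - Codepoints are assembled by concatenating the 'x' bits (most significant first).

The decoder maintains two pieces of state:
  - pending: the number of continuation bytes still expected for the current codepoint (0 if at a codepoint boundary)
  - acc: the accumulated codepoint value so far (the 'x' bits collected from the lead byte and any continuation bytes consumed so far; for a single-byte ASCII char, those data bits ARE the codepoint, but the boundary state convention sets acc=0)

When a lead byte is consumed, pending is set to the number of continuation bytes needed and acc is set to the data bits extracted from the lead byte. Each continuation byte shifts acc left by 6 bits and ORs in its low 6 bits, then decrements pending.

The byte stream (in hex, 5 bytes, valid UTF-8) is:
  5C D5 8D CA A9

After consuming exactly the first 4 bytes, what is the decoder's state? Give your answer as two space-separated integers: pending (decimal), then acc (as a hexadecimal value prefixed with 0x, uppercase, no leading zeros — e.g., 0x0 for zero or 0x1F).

Byte[0]=5C: 1-byte. pending=0, acc=0x0
Byte[1]=D5: 2-byte lead. pending=1, acc=0x15
Byte[2]=8D: continuation. acc=(acc<<6)|0x0D=0x54D, pending=0
Byte[3]=CA: 2-byte lead. pending=1, acc=0xA

Answer: 1 0xA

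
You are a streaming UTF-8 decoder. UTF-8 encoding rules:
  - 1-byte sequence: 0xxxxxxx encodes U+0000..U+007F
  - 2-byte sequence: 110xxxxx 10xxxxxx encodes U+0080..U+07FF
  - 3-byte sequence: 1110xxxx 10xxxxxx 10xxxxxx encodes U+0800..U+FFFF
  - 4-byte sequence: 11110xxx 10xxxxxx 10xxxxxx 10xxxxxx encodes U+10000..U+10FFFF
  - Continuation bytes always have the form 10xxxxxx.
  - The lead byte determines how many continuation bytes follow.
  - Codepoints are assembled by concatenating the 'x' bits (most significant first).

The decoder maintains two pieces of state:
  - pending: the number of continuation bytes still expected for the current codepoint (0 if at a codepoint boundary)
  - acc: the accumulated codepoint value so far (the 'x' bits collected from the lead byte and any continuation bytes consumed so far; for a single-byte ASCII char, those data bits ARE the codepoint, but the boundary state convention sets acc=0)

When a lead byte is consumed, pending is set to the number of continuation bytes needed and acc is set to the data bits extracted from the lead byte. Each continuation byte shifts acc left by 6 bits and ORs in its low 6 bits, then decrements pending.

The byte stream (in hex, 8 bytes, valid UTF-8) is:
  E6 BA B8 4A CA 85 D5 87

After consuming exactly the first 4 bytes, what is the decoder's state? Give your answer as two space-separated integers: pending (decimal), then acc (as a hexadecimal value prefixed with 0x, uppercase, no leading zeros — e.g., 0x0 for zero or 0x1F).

Answer: 0 0x0

Derivation:
Byte[0]=E6: 3-byte lead. pending=2, acc=0x6
Byte[1]=BA: continuation. acc=(acc<<6)|0x3A=0x1BA, pending=1
Byte[2]=B8: continuation. acc=(acc<<6)|0x38=0x6EB8, pending=0
Byte[3]=4A: 1-byte. pending=0, acc=0x0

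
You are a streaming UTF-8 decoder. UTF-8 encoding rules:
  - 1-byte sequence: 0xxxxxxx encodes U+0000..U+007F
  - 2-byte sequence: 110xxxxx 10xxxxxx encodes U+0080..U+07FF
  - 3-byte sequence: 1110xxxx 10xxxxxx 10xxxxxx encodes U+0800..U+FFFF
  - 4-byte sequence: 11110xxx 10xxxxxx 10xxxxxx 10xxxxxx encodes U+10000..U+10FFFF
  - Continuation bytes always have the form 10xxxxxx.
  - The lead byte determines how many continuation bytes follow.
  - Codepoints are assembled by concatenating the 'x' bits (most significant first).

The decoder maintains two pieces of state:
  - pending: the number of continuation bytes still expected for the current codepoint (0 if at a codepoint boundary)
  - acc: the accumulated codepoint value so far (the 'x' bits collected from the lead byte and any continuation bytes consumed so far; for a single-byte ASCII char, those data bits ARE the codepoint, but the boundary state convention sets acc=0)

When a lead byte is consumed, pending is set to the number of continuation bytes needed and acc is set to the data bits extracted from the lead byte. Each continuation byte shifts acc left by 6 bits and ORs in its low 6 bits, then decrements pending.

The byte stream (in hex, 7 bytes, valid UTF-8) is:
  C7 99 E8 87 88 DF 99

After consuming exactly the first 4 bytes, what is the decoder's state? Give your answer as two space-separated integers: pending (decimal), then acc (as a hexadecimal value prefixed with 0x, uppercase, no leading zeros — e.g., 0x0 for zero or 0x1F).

Answer: 1 0x207

Derivation:
Byte[0]=C7: 2-byte lead. pending=1, acc=0x7
Byte[1]=99: continuation. acc=(acc<<6)|0x19=0x1D9, pending=0
Byte[2]=E8: 3-byte lead. pending=2, acc=0x8
Byte[3]=87: continuation. acc=(acc<<6)|0x07=0x207, pending=1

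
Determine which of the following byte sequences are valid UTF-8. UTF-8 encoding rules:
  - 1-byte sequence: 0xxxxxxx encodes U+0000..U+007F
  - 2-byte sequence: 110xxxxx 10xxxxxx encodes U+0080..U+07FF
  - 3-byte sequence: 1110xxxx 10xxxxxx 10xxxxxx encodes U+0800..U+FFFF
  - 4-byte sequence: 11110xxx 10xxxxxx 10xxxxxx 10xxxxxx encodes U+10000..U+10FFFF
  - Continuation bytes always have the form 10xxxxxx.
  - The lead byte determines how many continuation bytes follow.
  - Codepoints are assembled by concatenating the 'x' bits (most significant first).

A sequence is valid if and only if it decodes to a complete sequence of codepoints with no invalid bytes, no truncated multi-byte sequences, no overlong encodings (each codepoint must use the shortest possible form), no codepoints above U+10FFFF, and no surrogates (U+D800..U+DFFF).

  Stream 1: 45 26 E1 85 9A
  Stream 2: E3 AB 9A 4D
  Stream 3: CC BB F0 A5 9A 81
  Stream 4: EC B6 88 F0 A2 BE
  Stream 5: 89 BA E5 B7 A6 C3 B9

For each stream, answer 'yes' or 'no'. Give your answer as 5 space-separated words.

Answer: yes yes yes no no

Derivation:
Stream 1: decodes cleanly. VALID
Stream 2: decodes cleanly. VALID
Stream 3: decodes cleanly. VALID
Stream 4: error at byte offset 6. INVALID
Stream 5: error at byte offset 0. INVALID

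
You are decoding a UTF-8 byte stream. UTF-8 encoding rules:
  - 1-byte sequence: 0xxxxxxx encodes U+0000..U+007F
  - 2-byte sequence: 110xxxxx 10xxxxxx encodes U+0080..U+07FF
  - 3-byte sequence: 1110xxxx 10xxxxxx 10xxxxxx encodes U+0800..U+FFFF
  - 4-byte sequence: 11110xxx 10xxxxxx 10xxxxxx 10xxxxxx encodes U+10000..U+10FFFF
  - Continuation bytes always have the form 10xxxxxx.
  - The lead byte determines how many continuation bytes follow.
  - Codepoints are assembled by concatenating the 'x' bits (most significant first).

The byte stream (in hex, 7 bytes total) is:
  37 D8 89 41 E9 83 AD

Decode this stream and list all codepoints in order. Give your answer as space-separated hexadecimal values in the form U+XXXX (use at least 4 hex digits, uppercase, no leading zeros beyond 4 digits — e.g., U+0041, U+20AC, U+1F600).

Byte[0]=37: 1-byte ASCII. cp=U+0037
Byte[1]=D8: 2-byte lead, need 1 cont bytes. acc=0x18
Byte[2]=89: continuation. acc=(acc<<6)|0x09=0x609
Completed: cp=U+0609 (starts at byte 1)
Byte[3]=41: 1-byte ASCII. cp=U+0041
Byte[4]=E9: 3-byte lead, need 2 cont bytes. acc=0x9
Byte[5]=83: continuation. acc=(acc<<6)|0x03=0x243
Byte[6]=AD: continuation. acc=(acc<<6)|0x2D=0x90ED
Completed: cp=U+90ED (starts at byte 4)

Answer: U+0037 U+0609 U+0041 U+90ED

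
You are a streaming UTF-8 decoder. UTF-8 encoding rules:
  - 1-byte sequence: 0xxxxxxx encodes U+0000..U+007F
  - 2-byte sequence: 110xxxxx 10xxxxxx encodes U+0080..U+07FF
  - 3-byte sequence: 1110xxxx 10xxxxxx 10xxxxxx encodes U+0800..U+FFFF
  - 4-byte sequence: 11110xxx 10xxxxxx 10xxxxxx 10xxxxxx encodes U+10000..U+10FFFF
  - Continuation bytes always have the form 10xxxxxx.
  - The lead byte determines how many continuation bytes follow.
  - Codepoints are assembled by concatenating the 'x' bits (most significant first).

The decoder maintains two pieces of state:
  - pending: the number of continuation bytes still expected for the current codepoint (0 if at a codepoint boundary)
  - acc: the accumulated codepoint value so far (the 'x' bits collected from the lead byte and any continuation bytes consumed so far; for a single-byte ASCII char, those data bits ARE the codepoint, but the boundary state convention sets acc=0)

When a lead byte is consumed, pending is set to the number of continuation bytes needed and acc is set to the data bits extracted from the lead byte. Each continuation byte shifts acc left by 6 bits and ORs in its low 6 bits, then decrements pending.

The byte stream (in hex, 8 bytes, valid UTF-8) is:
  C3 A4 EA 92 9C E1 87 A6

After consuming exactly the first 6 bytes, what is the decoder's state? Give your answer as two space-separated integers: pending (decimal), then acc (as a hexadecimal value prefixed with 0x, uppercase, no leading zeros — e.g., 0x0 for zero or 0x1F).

Answer: 2 0x1

Derivation:
Byte[0]=C3: 2-byte lead. pending=1, acc=0x3
Byte[1]=A4: continuation. acc=(acc<<6)|0x24=0xE4, pending=0
Byte[2]=EA: 3-byte lead. pending=2, acc=0xA
Byte[3]=92: continuation. acc=(acc<<6)|0x12=0x292, pending=1
Byte[4]=9C: continuation. acc=(acc<<6)|0x1C=0xA49C, pending=0
Byte[5]=E1: 3-byte lead. pending=2, acc=0x1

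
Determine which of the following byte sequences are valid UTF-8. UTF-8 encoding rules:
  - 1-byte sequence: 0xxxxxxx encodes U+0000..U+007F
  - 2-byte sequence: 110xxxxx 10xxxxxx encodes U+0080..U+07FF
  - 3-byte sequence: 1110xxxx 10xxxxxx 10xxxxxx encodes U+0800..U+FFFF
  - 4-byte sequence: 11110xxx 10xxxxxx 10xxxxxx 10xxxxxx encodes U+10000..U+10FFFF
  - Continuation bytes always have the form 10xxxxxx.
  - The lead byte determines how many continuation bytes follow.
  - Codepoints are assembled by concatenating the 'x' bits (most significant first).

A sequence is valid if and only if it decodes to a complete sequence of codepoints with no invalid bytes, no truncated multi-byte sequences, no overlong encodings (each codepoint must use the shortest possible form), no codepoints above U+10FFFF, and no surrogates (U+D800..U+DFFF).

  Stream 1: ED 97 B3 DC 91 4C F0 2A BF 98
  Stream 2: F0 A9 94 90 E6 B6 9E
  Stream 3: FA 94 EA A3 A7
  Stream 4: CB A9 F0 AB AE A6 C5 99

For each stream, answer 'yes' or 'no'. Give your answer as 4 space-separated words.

Stream 1: error at byte offset 7. INVALID
Stream 2: decodes cleanly. VALID
Stream 3: error at byte offset 0. INVALID
Stream 4: decodes cleanly. VALID

Answer: no yes no yes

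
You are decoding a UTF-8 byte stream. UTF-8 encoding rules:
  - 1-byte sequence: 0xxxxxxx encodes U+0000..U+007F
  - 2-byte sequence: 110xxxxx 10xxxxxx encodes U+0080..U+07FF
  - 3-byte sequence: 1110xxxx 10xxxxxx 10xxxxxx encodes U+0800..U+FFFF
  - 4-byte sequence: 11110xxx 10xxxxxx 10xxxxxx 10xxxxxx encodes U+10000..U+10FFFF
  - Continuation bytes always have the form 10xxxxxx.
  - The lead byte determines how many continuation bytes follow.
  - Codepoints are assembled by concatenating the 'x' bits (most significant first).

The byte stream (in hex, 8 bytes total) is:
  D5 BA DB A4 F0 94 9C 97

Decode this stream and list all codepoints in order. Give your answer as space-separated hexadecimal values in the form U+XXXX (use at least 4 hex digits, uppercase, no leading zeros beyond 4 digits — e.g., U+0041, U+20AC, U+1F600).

Byte[0]=D5: 2-byte lead, need 1 cont bytes. acc=0x15
Byte[1]=BA: continuation. acc=(acc<<6)|0x3A=0x57A
Completed: cp=U+057A (starts at byte 0)
Byte[2]=DB: 2-byte lead, need 1 cont bytes. acc=0x1B
Byte[3]=A4: continuation. acc=(acc<<6)|0x24=0x6E4
Completed: cp=U+06E4 (starts at byte 2)
Byte[4]=F0: 4-byte lead, need 3 cont bytes. acc=0x0
Byte[5]=94: continuation. acc=(acc<<6)|0x14=0x14
Byte[6]=9C: continuation. acc=(acc<<6)|0x1C=0x51C
Byte[7]=97: continuation. acc=(acc<<6)|0x17=0x14717
Completed: cp=U+14717 (starts at byte 4)

Answer: U+057A U+06E4 U+14717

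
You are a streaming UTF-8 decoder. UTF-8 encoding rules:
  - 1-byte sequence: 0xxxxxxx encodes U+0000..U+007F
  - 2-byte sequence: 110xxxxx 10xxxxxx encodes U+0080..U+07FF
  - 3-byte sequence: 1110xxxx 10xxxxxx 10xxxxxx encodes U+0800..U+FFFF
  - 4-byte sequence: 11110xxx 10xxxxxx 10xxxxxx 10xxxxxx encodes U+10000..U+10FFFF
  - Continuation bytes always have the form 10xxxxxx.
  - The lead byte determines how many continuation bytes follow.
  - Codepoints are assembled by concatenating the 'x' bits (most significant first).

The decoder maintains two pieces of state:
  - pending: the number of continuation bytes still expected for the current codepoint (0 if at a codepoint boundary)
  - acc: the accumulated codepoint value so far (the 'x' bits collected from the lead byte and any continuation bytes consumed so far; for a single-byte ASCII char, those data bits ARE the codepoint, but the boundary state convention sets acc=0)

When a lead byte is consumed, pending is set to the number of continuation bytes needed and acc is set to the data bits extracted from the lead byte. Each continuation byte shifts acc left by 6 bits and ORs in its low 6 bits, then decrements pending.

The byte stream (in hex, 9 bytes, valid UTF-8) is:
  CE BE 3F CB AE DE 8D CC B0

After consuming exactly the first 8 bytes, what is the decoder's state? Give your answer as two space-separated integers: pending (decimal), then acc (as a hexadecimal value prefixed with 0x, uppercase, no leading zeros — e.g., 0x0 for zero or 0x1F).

Byte[0]=CE: 2-byte lead. pending=1, acc=0xE
Byte[1]=BE: continuation. acc=(acc<<6)|0x3E=0x3BE, pending=0
Byte[2]=3F: 1-byte. pending=0, acc=0x0
Byte[3]=CB: 2-byte lead. pending=1, acc=0xB
Byte[4]=AE: continuation. acc=(acc<<6)|0x2E=0x2EE, pending=0
Byte[5]=DE: 2-byte lead. pending=1, acc=0x1E
Byte[6]=8D: continuation. acc=(acc<<6)|0x0D=0x78D, pending=0
Byte[7]=CC: 2-byte lead. pending=1, acc=0xC

Answer: 1 0xC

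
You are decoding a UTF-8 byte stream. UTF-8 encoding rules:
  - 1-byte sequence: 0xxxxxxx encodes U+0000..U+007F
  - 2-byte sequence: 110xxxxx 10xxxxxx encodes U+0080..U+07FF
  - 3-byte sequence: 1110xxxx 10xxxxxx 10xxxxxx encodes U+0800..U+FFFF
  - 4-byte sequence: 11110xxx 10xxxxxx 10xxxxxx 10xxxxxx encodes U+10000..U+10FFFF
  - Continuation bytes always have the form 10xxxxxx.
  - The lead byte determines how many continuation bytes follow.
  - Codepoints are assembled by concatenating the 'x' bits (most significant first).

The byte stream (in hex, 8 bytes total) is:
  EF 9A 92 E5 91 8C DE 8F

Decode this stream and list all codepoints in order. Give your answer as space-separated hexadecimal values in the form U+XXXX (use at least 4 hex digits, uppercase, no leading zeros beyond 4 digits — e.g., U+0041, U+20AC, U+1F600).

Byte[0]=EF: 3-byte lead, need 2 cont bytes. acc=0xF
Byte[1]=9A: continuation. acc=(acc<<6)|0x1A=0x3DA
Byte[2]=92: continuation. acc=(acc<<6)|0x12=0xF692
Completed: cp=U+F692 (starts at byte 0)
Byte[3]=E5: 3-byte lead, need 2 cont bytes. acc=0x5
Byte[4]=91: continuation. acc=(acc<<6)|0x11=0x151
Byte[5]=8C: continuation. acc=(acc<<6)|0x0C=0x544C
Completed: cp=U+544C (starts at byte 3)
Byte[6]=DE: 2-byte lead, need 1 cont bytes. acc=0x1E
Byte[7]=8F: continuation. acc=(acc<<6)|0x0F=0x78F
Completed: cp=U+078F (starts at byte 6)

Answer: U+F692 U+544C U+078F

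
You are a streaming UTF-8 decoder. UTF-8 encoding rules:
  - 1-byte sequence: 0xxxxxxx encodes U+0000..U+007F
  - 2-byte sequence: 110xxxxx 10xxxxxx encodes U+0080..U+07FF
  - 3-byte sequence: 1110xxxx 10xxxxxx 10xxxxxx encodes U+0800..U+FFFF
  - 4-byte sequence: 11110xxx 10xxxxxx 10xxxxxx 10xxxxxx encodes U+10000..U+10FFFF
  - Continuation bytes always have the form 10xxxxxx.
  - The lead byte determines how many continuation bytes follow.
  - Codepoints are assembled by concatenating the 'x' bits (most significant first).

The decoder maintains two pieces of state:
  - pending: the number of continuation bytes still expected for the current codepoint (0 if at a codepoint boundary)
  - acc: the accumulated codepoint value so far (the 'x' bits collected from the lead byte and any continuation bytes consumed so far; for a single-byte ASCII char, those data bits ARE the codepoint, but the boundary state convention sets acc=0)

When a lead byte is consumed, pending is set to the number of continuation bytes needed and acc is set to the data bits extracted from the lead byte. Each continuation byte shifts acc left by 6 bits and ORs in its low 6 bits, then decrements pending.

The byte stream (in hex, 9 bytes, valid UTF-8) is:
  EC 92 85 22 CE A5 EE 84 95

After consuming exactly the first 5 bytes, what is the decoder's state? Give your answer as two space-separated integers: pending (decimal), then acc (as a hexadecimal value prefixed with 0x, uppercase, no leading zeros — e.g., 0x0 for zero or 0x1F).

Answer: 1 0xE

Derivation:
Byte[0]=EC: 3-byte lead. pending=2, acc=0xC
Byte[1]=92: continuation. acc=(acc<<6)|0x12=0x312, pending=1
Byte[2]=85: continuation. acc=(acc<<6)|0x05=0xC485, pending=0
Byte[3]=22: 1-byte. pending=0, acc=0x0
Byte[4]=CE: 2-byte lead. pending=1, acc=0xE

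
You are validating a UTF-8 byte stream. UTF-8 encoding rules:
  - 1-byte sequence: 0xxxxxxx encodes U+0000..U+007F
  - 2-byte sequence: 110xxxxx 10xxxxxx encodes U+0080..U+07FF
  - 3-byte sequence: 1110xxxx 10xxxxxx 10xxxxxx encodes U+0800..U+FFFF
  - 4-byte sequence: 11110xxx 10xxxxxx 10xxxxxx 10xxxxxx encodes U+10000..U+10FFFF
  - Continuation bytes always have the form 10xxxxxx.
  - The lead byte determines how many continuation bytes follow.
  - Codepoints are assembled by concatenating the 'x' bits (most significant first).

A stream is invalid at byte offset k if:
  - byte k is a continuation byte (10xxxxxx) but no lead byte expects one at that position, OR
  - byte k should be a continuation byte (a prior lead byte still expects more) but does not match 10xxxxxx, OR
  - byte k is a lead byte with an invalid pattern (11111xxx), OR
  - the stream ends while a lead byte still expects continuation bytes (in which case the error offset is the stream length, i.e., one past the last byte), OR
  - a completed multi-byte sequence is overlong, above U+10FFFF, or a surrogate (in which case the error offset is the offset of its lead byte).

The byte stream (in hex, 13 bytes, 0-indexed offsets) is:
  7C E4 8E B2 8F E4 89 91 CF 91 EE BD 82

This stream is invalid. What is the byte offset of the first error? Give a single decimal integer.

Answer: 4

Derivation:
Byte[0]=7C: 1-byte ASCII. cp=U+007C
Byte[1]=E4: 3-byte lead, need 2 cont bytes. acc=0x4
Byte[2]=8E: continuation. acc=(acc<<6)|0x0E=0x10E
Byte[3]=B2: continuation. acc=(acc<<6)|0x32=0x43B2
Completed: cp=U+43B2 (starts at byte 1)
Byte[4]=8F: INVALID lead byte (not 0xxx/110x/1110/11110)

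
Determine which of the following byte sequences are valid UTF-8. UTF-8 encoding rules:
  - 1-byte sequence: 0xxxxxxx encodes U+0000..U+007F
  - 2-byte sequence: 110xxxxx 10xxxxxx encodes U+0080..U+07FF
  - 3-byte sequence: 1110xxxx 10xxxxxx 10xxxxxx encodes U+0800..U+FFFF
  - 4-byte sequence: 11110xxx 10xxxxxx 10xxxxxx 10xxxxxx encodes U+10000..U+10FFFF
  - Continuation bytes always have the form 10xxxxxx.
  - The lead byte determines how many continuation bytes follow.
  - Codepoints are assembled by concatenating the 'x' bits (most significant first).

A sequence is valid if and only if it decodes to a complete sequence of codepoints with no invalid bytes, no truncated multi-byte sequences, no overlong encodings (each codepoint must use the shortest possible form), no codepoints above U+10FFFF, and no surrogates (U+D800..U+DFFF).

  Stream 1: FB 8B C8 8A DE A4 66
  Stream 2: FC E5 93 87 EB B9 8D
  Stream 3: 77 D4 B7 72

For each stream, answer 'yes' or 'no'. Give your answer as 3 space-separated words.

Answer: no no yes

Derivation:
Stream 1: error at byte offset 0. INVALID
Stream 2: error at byte offset 0. INVALID
Stream 3: decodes cleanly. VALID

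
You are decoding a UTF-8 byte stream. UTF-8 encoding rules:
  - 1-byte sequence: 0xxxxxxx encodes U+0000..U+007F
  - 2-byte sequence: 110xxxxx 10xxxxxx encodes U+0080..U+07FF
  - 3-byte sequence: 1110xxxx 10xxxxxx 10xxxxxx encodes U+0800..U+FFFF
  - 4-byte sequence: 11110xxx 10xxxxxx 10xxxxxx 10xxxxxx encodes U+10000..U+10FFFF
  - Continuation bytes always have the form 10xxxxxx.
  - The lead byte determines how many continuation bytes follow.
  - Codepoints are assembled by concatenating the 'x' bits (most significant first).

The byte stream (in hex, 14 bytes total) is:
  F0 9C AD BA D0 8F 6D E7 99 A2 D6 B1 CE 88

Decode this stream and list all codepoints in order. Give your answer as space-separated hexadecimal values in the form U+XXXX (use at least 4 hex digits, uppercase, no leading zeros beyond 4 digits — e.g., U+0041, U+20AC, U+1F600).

Answer: U+1CB7A U+040F U+006D U+7662 U+05B1 U+0388

Derivation:
Byte[0]=F0: 4-byte lead, need 3 cont bytes. acc=0x0
Byte[1]=9C: continuation. acc=(acc<<6)|0x1C=0x1C
Byte[2]=AD: continuation. acc=(acc<<6)|0x2D=0x72D
Byte[3]=BA: continuation. acc=(acc<<6)|0x3A=0x1CB7A
Completed: cp=U+1CB7A (starts at byte 0)
Byte[4]=D0: 2-byte lead, need 1 cont bytes. acc=0x10
Byte[5]=8F: continuation. acc=(acc<<6)|0x0F=0x40F
Completed: cp=U+040F (starts at byte 4)
Byte[6]=6D: 1-byte ASCII. cp=U+006D
Byte[7]=E7: 3-byte lead, need 2 cont bytes. acc=0x7
Byte[8]=99: continuation. acc=(acc<<6)|0x19=0x1D9
Byte[9]=A2: continuation. acc=(acc<<6)|0x22=0x7662
Completed: cp=U+7662 (starts at byte 7)
Byte[10]=D6: 2-byte lead, need 1 cont bytes. acc=0x16
Byte[11]=B1: continuation. acc=(acc<<6)|0x31=0x5B1
Completed: cp=U+05B1 (starts at byte 10)
Byte[12]=CE: 2-byte lead, need 1 cont bytes. acc=0xE
Byte[13]=88: continuation. acc=(acc<<6)|0x08=0x388
Completed: cp=U+0388 (starts at byte 12)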